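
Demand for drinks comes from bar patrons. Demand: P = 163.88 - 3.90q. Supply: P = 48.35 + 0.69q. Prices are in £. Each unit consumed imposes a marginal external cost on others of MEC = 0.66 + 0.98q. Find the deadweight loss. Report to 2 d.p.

Market equilibrium (private): 48.35 + 0.69q = 163.88 - 3.90q → q_m = 25.1699.
Social marginal benefit = demand − MEC = 163.22 - 4.88q.
Set SMB = MC: 163.22 - 4.88q = 48.35 + 0.69q → q* = 20.6230.
The loss is the area between SMB and MC from q* to q_m; with linear curves that's a triangle of height MEC(q_m).
DWL = ½ × 4.5469 × 25.3265 = 57.5785.

DWL = £57.58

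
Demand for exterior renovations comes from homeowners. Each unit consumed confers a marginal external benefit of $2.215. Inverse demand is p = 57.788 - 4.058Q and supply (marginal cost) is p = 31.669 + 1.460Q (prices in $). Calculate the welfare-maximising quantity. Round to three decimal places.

Social marginal benefit = demand + MEB = 60.003 - 4.058Q.
Set SMB = MC: 60.003 - 4.058Q = 31.669 + 1.460Q → Q* = 5.1348.

Q* = 5.135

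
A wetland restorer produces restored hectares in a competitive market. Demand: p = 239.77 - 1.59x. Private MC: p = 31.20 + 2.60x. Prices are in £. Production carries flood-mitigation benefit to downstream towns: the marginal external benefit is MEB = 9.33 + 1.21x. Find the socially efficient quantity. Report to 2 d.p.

x* = 73.12

Social marginal cost = private MC − MEB = 21.87 + 1.39x.
Set SMC = demand: 21.87 + 1.39x = 239.77 - 1.59x → x* = 73.1208.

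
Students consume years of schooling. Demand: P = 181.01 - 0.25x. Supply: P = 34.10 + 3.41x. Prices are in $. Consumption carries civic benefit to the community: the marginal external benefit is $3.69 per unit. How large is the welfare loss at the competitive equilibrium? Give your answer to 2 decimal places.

Market equilibrium (private): 34.10 + 3.41x = 181.01 - 0.25x → x_m = 40.1393.
Social marginal benefit = demand + MEB = 184.70 - 0.25x.
Set SMB = MC: 184.70 - 0.25x = 34.10 + 3.41x → x* = 41.1475.
The loss is the area between SMB and MC from x* to x_m; with linear curves that's a triangle of height MEB(x_m).
DWL = ½ × 1.0082 × 3.6900 = 1.8601.

DWL = $1.86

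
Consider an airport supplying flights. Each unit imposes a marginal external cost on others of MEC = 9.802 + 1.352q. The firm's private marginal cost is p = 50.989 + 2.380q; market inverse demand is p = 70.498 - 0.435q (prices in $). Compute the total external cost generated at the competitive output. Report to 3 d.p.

$100.400

Market equilibrium (private): 50.989 + 2.380q = 70.498 - 0.435q → q_m = 6.9304.
Total external cost = ∫₀^{q_m} (9.802 + 1.352q) dq = 9.802×6.9304 + ½×1.352×6.9304² = 100.4004.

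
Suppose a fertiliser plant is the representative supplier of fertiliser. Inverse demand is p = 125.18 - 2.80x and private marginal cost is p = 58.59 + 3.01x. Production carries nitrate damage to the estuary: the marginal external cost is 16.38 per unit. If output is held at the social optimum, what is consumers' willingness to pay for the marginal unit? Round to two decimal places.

P = 100.98

Social marginal cost = private MC + MEC = 74.97 + 3.01x.
Set SMC = demand: 74.97 + 3.01x = 125.18 - 2.80x → x* = 8.6420.
Consumer price on the demand curve at x*: 125.18 − 2.80×8.6420 = 100.9824.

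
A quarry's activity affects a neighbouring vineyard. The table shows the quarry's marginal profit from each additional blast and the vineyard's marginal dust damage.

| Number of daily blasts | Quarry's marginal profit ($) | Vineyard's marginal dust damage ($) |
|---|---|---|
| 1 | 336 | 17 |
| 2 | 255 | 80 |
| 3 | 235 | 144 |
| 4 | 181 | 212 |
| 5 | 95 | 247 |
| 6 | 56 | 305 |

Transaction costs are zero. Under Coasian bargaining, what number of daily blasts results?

3

Bargaining reaches the level where marginal profit last exceeds marginal dust damage.
That holds through level 3 (235 ≥ 144) but not at 4 (181 < 212).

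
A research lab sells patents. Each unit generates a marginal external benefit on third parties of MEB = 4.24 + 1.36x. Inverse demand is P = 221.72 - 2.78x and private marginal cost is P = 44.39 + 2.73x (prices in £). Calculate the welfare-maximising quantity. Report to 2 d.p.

x* = 43.75

Social marginal cost = private MC − MEB = 40.15 + 1.37x.
Set SMC = demand: 40.15 + 1.37x = 221.72 - 2.78x → x* = 43.7518.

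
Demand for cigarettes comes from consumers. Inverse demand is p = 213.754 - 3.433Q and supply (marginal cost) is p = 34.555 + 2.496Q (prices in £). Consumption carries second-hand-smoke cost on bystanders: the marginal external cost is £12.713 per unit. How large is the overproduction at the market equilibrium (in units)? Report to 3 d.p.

2.144 units

Market equilibrium (private): 34.555 + 2.496Q = 213.754 - 3.433Q → Q_m = 30.2242.
Social marginal benefit = demand − MEC = 201.041 - 3.433Q.
Set SMB = MC: 201.041 - 3.433Q = 34.555 + 2.496Q → Q* = 28.0799.
Gap = |30.2242 − 28.0799| = 2.1443.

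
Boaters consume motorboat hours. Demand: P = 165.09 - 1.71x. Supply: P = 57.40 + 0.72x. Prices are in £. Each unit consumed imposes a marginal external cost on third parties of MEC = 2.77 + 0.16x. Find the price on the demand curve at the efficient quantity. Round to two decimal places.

Social marginal benefit = demand − MEC = 162.32 - 1.87x.
Set SMB = MC: 162.32 - 1.87x = 57.40 + 0.72x → x* = 40.5097.
Consumer price on the demand curve at x*: 165.09 − 1.71×40.5097 = 95.8184.

P = £95.82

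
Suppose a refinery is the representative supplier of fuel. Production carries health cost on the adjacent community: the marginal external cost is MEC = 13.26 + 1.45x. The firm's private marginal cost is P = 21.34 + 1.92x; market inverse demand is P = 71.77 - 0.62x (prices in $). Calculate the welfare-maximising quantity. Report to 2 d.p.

x* = 9.32

Social marginal cost = private MC + MEC = 34.60 + 3.37x.
Set SMC = demand: 34.60 + 3.37x = 71.77 - 0.62x → x* = 9.3158.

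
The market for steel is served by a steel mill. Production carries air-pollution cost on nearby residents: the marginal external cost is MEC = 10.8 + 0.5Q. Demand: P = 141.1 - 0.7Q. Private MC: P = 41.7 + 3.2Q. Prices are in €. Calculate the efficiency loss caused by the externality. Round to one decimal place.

DWL = €63.0

Market equilibrium (private): 41.7 + 3.2Q = 141.1 - 0.7Q → Q_m = 25.4872.
Social marginal cost = private MC + MEC = 52.5 + 3.7Q.
Set SMC = demand: 52.5 + 3.7Q = 141.1 - 0.7Q → Q* = 20.1364.
The welfare-loss triangle has base |Q_m − Q*| and height MEC(Q_m) (the vertical gap between SMC and demand is zero at Q* and MEC at Q_m).
DWL = ½ × 5.3508 × 23.5436 = 62.9885.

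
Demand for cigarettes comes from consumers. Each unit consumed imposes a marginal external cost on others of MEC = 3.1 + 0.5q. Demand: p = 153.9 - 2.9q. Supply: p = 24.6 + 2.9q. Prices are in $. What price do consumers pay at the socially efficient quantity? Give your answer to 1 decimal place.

Social marginal benefit = demand − MEC = 150.8 - 3.4q.
Set SMB = MC: 150.8 - 3.4q = 24.6 + 2.9q → q* = 20.0317.
Consumer price on the demand curve at q*: 153.9 − 2.9×20.0317 = 95.8081.

P = $95.8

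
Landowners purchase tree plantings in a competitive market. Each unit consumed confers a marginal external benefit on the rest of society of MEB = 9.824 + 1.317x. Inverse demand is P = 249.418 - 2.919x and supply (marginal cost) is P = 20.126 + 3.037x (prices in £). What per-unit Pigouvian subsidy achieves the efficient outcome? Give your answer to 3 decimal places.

Social marginal benefit = demand + MEB = 259.242 - 1.602x.
Set SMB = MC: 259.242 - 1.602x = 20.126 + 3.037x → x* = 51.5447.
The Pigouvian subsidy equals MEB at x*: 9.824 + 1.317×51.5447 = 77.7084.

subsidy = £77.708 per unit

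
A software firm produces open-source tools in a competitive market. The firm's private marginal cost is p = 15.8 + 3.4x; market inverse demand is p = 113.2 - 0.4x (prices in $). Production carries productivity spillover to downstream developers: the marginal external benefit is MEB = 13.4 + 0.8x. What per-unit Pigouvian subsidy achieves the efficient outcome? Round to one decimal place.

subsidy = $42.9 per unit

Social marginal cost = private MC − MEB = 2.4 + 2.6x.
Set SMC = demand: 2.4 + 2.6x = 113.2 - 0.4x → x* = 36.9333.
The Pigouvian subsidy equals MEB at x*: 13.4 + 0.8×36.9333 = 42.9466.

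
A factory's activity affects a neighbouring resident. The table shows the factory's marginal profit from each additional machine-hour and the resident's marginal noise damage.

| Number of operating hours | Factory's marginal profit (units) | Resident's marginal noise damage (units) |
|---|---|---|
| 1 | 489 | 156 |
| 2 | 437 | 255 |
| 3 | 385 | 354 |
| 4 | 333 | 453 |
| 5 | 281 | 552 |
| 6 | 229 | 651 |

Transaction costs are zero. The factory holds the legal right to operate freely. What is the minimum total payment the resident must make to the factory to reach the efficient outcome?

843

Left alone the factory would choose level 6 (marginal profit stays positive).
Efficient level: k* = 3 (marginal profit ≥ marginal noise damage through 3).
The resident must at least cover the factory's forgone profit from cutting 6→3: 333 + 281 + 229 = 843.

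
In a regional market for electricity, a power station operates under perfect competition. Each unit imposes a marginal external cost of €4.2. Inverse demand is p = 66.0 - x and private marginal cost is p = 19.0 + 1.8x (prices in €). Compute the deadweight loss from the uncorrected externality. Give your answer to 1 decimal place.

DWL = €3.2

Market equilibrium (private): 19.0 + 1.8x = 66.0 - x → x_m = 16.7857.
Social marginal cost = private MC + MEC = 23.2 + 1.8x.
Set SMC = demand: 23.2 + 1.8x = 66.0 - x → x* = 15.2857.
Between x* and x_m the wedge SMC − demand runs linearly from 0 to MEC(x_m), so the loss is a triangle.
DWL = ½ × 1.5000 × 4.2000 = 3.1500.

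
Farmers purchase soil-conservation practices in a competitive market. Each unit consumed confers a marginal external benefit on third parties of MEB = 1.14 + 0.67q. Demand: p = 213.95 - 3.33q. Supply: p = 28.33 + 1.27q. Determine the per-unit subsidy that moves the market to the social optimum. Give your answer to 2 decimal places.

subsidy = 32.98 per unit

Social marginal benefit = demand + MEB = 215.09 - 2.66q.
Set SMB = MC: 215.09 - 2.66q = 28.33 + 1.27q → q* = 47.5216.
The Pigouvian subsidy equals MEB at q*: 1.14 + 0.67×47.5216 = 32.9795.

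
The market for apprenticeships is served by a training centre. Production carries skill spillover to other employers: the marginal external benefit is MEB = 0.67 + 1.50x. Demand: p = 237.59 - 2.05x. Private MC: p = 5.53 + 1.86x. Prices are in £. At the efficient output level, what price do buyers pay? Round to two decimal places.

P = £39.62

Social marginal cost = private MC − MEB = 4.86 + 0.36x.
Set SMC = demand: 4.86 + 0.36x = 237.59 - 2.05x → x* = 96.5685.
Consumer price on the demand curve at x*: 237.59 − 2.05×96.5685 = 39.6246.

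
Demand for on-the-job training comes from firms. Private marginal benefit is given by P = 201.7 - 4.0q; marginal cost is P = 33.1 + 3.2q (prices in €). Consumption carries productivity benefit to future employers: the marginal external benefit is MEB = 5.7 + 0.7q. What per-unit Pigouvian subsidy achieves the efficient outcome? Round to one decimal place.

subsidy = €24.5 per unit

Social marginal benefit = demand + MEB = 207.4 - 3.3q.
Set SMB = MC: 207.4 - 3.3q = 33.1 + 3.2q → q* = 26.8154.
The Pigouvian subsidy equals MEB at q*: 5.7 + 0.7×26.8154 = 24.4708.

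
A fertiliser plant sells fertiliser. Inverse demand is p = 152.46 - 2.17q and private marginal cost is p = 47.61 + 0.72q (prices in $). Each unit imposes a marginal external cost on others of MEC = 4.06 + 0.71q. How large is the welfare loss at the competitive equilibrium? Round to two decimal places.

Market equilibrium (private): 47.61 + 0.72q = 152.46 - 2.17q → q_m = 36.2803.
Social marginal cost = private MC + MEC = 51.67 + 1.43q.
Set SMC = demand: 51.67 + 1.43q = 152.46 - 2.17q → q* = 27.9972.
The loss is the area between SMC and demand from q* to q_m; with linear curves that's a triangle of height MEC(q_m).
DWL = ½ × 8.2831 × 29.8190 = 123.4969.

DWL = $123.50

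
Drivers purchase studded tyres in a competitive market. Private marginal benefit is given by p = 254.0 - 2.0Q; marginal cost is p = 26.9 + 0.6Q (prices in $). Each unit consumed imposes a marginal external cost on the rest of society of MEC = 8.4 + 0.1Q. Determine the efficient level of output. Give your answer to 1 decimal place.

Q* = 81.0

Social marginal benefit = demand − MEC = 245.6 - 2.1Q.
Set SMB = MC: 245.6 - 2.1Q = 26.9 + 0.6Q → Q* = 81.0000.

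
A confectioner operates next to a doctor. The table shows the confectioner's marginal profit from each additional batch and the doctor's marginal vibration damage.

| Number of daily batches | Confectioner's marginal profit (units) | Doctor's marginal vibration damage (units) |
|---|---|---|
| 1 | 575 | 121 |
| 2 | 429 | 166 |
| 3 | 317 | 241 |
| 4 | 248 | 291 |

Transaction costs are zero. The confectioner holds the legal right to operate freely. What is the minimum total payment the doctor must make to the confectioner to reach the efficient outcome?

Left alone the confectioner would choose level 4 (marginal profit stays positive).
Efficient level: k* = 3 (marginal profit ≥ marginal vibration damage through 3).
The doctor must at least cover the confectioner's forgone profit from cutting 4→3: 248 = 248.

248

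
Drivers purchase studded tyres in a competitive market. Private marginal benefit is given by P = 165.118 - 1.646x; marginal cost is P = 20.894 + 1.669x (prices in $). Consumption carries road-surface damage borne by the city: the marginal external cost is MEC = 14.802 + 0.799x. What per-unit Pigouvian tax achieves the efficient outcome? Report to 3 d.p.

Social marginal benefit = demand − MEC = 150.316 - 2.445x.
Set SMB = MC: 150.316 - 2.445x = 20.894 + 1.669x → x* = 31.4589.
The Pigouvian tax equals MEC at x*: 14.802 + 0.799×31.4589 = 39.9377.

tax = $39.938 per unit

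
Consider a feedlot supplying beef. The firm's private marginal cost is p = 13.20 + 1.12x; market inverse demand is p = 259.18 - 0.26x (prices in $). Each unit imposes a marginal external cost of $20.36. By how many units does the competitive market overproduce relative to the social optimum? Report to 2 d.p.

Market equilibrium (private): 13.20 + 1.12x = 259.18 - 0.26x → x_m = 178.2464.
Social marginal cost = private MC + MEC = 33.56 + 1.12x.
Set SMC = demand: 33.56 + 1.12x = 259.18 - 0.26x → x* = 163.4928.
Gap = |178.2464 − 163.4928| = 14.7536.

14.75 units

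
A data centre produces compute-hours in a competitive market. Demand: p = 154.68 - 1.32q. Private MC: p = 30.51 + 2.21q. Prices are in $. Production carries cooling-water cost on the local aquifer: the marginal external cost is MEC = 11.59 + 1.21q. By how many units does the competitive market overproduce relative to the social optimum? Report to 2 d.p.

Market equilibrium (private): 30.51 + 2.21q = 154.68 - 1.32q → q_m = 35.1756.
Social marginal cost = private MC + MEC = 42.10 + 3.42q.
Set SMC = demand: 42.10 + 3.42q = 154.68 - 1.32q → q* = 23.7511.
Gap = |35.1756 − 23.7511| = 11.4245.

11.42 units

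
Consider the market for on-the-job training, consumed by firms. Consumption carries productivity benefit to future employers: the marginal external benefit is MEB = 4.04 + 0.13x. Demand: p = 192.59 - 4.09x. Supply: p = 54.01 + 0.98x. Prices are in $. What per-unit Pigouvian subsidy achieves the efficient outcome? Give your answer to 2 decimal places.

subsidy = $7.79 per unit

Social marginal benefit = demand + MEB = 196.63 - 3.96x.
Set SMB = MC: 196.63 - 3.96x = 54.01 + 0.98x → x* = 28.8704.
The Pigouvian subsidy equals MEB at x*: 4.04 + 0.13×28.8704 = 7.7932.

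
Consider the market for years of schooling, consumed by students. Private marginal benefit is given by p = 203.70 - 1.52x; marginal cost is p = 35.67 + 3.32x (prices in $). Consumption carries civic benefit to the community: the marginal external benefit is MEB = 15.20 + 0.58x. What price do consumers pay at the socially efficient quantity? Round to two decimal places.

Social marginal benefit = demand + MEB = 218.90 - 0.94x.
Set SMB = MC: 218.90 - 0.94x = 35.67 + 3.32x → x* = 43.0117.
Consumer price on the demand curve at x*: 203.70 − 1.52×43.0117 = 138.3222.

P = $138.32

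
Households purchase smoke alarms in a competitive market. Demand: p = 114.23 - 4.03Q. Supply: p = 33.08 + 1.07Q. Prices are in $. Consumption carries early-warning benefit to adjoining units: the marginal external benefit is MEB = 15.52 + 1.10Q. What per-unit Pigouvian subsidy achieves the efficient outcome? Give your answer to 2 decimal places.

Social marginal benefit = demand + MEB = 129.75 - 2.93Q.
Set SMB = MC: 129.75 - 2.93Q = 33.08 + 1.07Q → Q* = 24.1675.
The Pigouvian subsidy equals MEB at Q*: 15.52 + 1.10×24.1675 = 42.1043.

subsidy = $42.10 per unit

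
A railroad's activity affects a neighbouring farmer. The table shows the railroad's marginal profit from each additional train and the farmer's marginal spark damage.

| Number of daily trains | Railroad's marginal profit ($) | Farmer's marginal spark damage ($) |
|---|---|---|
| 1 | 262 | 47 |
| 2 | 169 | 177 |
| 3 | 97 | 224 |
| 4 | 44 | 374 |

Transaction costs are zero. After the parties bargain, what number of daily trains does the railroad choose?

Bargaining reaches the level where marginal profit last exceeds marginal spark damage.
That holds through level 1 (262 ≥ 47) but not at 2 (169 < 177).

1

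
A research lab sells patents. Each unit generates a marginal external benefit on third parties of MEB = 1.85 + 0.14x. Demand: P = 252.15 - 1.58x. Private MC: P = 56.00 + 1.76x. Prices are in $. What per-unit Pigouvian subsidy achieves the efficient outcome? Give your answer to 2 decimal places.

subsidy = $10.51 per unit

Social marginal cost = private MC − MEB = 54.15 + 1.62x.
Set SMC = demand: 54.15 + 1.62x = 252.15 - 1.58x → x* = 61.8750.
The Pigouvian subsidy equals MEB at x*: 1.85 + 0.14×61.8750 = 10.5125.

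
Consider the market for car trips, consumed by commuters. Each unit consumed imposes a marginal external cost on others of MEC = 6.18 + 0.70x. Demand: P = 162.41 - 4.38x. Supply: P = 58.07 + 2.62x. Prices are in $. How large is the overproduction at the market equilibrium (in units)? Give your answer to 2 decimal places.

Market equilibrium (private): 58.07 + 2.62x = 162.41 - 4.38x → x_m = 14.9057.
Social marginal benefit = demand − MEC = 156.23 - 5.08x.
Set SMB = MC: 156.23 - 5.08x = 58.07 + 2.62x → x* = 12.7481.
Gap = |14.9057 − 12.7481| = 2.1576.

2.16 units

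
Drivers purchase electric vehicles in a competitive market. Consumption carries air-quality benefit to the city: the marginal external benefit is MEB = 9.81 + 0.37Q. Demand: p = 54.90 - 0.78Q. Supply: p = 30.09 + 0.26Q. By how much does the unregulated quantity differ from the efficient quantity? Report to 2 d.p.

27.82 units

Market equilibrium (private): 30.09 + 0.26Q = 54.90 - 0.78Q → Q_m = 23.8558.
Social marginal benefit = demand + MEB = 64.71 - 0.41Q.
Set SMB = MC: 64.71 - 0.41Q = 30.09 + 0.26Q → Q* = 51.6716.
Gap = |23.8558 − 51.6716| = 27.8158.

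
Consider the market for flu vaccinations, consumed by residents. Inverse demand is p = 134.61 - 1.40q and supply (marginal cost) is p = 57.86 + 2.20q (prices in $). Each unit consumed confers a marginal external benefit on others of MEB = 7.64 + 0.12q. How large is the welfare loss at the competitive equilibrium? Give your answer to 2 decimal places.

Market equilibrium (private): 57.86 + 2.20q = 134.61 - 1.40q → q_m = 21.3194.
Social marginal benefit = demand + MEB = 142.25 - 1.28q.
Set SMB = MC: 142.25 - 1.28q = 57.86 + 2.20q → q* = 24.2500.
The welfare-loss triangle has base |q_m − q*| and height MEB(q_m) (the vertical gap between SMB and MC is zero at q* and MEB at q_m).
DWL = ½ × 2.9306 × 10.1983 = 14.9436.

DWL = $14.94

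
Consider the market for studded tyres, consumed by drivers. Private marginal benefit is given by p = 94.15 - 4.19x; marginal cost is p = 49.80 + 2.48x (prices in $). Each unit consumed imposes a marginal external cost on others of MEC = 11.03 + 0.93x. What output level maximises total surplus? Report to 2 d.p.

x* = 4.38

Social marginal benefit = demand − MEC = 83.12 - 5.12x.
Set SMB = MC: 83.12 - 5.12x = 49.80 + 2.48x → x* = 4.3842.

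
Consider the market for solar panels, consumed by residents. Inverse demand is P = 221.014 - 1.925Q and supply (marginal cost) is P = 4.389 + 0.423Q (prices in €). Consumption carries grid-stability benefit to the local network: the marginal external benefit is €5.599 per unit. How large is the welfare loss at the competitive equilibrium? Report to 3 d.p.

DWL = €6.676

Market equilibrium (private): 4.389 + 0.423Q = 221.014 - 1.925Q → Q_m = 92.2594.
Social marginal benefit = demand + MEB = 226.613 - 1.925Q.
Set SMB = MC: 226.613 - 1.925Q = 4.389 + 0.423Q → Q* = 94.6440.
Height of the DWL triangle at Q_m is SMB(Q_m) − MC(Q_m) = MEB(Q_m) = 5.5990.
DWL = ½ × 2.3846 × 5.5990 = 6.6757.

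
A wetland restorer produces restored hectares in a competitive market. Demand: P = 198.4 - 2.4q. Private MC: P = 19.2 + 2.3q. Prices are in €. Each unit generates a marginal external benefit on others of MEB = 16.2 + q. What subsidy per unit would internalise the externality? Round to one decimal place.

Social marginal cost = private MC − MEB = 3.0 + 1.3q.
Set SMC = demand: 3.0 + 1.3q = 198.4 - 2.4q → q* = 52.8108.
The Pigouvian subsidy equals MEB at q*: 16.2 + 1.0×52.8108 = 69.0108.

subsidy = €69.0 per unit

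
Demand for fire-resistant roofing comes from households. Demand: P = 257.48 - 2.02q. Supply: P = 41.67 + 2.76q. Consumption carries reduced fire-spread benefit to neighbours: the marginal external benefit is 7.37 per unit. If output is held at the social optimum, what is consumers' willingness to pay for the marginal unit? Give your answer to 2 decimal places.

Social marginal benefit = demand + MEB = 264.85 - 2.02q.
Set SMB = MC: 264.85 - 2.02q = 41.67 + 2.76q → q* = 46.6904.
Consumer price on the demand curve at q*: 257.48 − 2.02×46.6904 = 163.1654.

P = 163.17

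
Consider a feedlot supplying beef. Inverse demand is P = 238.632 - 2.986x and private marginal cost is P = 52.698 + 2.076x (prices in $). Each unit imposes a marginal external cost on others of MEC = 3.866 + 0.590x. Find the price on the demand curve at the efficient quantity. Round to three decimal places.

Social marginal cost = private MC + MEC = 56.564 + 2.666x.
Set SMC = demand: 56.564 + 2.666x = 238.632 - 2.986x → x* = 32.2130.
Consumer price on the demand curve at x*: 238.632 − 2.986×32.2130 = 142.4440.

P = $142.444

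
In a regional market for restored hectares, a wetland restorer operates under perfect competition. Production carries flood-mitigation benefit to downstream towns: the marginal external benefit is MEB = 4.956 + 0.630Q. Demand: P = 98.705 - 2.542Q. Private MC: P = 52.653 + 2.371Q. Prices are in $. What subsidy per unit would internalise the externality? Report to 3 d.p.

Social marginal cost = private MC − MEB = 47.697 + 1.741Q.
Set SMC = demand: 47.697 + 1.741Q = 98.705 - 2.542Q → Q* = 11.9094.
The Pigouvian subsidy equals MEB at Q*: 4.956 + 0.630×11.9094 = 12.4589.

subsidy = $12.459 per unit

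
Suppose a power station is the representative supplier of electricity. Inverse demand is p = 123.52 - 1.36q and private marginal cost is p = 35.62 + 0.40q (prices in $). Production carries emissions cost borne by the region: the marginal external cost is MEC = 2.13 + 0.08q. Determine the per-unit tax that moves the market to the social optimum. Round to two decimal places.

Social marginal cost = private MC + MEC = 37.75 + 0.48q.
Set SMC = demand: 37.75 + 0.48q = 123.52 - 1.36q → q* = 46.6141.
The Pigouvian tax equals MEC at q*: 2.13 + 0.08×46.6141 = 5.8591.

tax = $5.86 per unit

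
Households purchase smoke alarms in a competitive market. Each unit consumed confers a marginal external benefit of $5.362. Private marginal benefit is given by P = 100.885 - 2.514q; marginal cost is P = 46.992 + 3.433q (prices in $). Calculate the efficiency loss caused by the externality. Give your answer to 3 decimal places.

Market equilibrium (private): 46.992 + 3.433q = 100.885 - 2.514q → q_m = 9.0622.
Social marginal benefit = demand + MEB = 106.247 - 2.514q.
Set SMB = MC: 106.247 - 2.514q = 46.992 + 3.433q → q* = 9.9638.
The loss is the area between SMB and MC from q* to q_m; with linear curves that's a triangle of height MEB(q_m).
DWL = ½ × 0.9016 × 5.3620 = 2.4172.

DWL = $2.417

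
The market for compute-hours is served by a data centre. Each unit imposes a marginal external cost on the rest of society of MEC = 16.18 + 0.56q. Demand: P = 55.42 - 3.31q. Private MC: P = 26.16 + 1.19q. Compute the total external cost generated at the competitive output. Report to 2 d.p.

Market equilibrium (private): 26.16 + 1.19q = 55.42 - 3.31q → q_m = 6.5022.
Total external cost = ∫₀^{q_m} (16.18 + 0.56q) dq = 16.18×6.5022 + ½×0.56×6.5022² = 117.0436.

117.04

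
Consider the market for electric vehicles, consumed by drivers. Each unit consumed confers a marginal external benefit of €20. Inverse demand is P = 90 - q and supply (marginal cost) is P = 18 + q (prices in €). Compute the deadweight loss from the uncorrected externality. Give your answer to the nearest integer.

Market equilibrium (private): 18 + q = 90 - q → q_m = 36.0000.
Social marginal benefit = demand + MEB = 110 - q.
Set SMB = MC: 110 - q = 18 + q → q* = 46.0000.
The welfare-loss triangle has base |q_m − q*| and height MEB(q_m) (the vertical gap between SMB and MC is zero at q* and MEB at q_m).
DWL = ½ × 10.0000 × 20.0000 = 100.0000.

DWL = €100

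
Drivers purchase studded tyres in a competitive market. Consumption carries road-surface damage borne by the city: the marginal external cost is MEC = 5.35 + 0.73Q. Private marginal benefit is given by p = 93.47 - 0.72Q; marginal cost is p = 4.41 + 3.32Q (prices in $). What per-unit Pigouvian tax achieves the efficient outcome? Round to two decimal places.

Social marginal benefit = demand − MEC = 88.12 - 1.45Q.
Set SMB = MC: 88.12 - 1.45Q = 4.41 + 3.32Q → Q* = 17.5493.
The Pigouvian tax equals MEC at Q*: 5.35 + 0.73×17.5493 = 18.1610.

tax = $18.16 per unit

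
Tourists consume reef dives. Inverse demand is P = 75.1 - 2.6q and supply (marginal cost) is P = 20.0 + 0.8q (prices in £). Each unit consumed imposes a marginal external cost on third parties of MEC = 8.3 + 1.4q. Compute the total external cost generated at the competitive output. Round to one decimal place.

£318.4

Market equilibrium (private): 20.0 + 0.8q = 75.1 - 2.6q → q_m = 16.2059.
Total external cost = ∫₀^{q_m} (8.3 + 1.4q) dq = 8.3×16.2059 + ½×1.4×16.2059² = 318.3508.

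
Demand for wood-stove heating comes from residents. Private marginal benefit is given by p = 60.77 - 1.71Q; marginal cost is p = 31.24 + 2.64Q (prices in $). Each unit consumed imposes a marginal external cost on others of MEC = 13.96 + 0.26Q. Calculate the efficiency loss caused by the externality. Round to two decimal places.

DWL = $26.82

Market equilibrium (private): 31.24 + 2.64Q = 60.77 - 1.71Q → Q_m = 6.7885.
Social marginal benefit = demand − MEC = 46.81 - 1.97Q.
Set SMB = MC: 46.81 - 1.97Q = 31.24 + 2.64Q → Q* = 3.3774.
Height of the DWL triangle at Q_m is MC(Q_m) − SMB(Q_m) = MEC(Q_m) = 15.7250.
DWL = ½ × 3.4111 × 15.7250 = 26.8198.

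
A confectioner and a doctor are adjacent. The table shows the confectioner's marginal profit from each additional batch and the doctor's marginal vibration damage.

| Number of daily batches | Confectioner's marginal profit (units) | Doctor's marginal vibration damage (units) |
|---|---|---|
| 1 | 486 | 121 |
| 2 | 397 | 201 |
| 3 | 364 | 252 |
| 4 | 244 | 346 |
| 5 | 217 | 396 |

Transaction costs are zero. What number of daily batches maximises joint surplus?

Bargaining reaches the level where marginal profit last exceeds marginal vibration damage.
That holds through level 3 (364 ≥ 252) but not at 4 (244 < 346).

3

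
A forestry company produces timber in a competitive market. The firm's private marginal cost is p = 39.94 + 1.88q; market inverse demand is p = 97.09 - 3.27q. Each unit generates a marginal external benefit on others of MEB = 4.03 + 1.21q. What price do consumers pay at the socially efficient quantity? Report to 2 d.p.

Social marginal cost = private MC − MEB = 35.91 + 0.67q.
Set SMC = demand: 35.91 + 0.67q = 97.09 - 3.27q → q* = 15.5279.
Consumer price on the demand curve at q*: 97.09 − 3.27×15.5279 = 46.3138.

P = 46.31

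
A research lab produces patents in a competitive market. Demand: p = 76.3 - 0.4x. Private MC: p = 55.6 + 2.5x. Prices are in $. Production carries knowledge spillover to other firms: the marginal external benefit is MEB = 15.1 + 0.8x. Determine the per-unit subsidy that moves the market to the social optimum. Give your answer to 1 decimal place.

Social marginal cost = private MC − MEB = 40.5 + 1.7x.
Set SMC = demand: 40.5 + 1.7x = 76.3 - 0.4x → x* = 17.0476.
The Pigouvian subsidy equals MEB at x*: 15.1 + 0.8×17.0476 = 28.7381.

subsidy = $28.7 per unit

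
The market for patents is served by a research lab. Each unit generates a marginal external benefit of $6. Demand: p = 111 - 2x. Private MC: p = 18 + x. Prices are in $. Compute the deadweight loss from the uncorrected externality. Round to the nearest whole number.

Market equilibrium (private): 18 + x = 111 - 2x → x_m = 31.0000.
Social marginal cost = private MC − MEB = 12 + x.
Set SMC = demand: 12 + x = 111 - 2x → x* = 33.0000.
The loss is the area between SMC and demand from x* to x_m; with linear curves that's a triangle of height MEB(x_m).
DWL = ½ × 2.0000 × 6.0000 = 6.0000.

DWL = $6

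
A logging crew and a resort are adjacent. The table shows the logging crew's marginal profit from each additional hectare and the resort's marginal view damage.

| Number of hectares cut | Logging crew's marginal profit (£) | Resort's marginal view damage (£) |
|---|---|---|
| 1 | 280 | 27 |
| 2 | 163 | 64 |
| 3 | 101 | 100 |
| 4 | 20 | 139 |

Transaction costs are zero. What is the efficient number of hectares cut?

Bargaining reaches the level where marginal profit last exceeds marginal view damage.
That holds through level 3 (101 ≥ 100) but not at 4 (20 < 139).

3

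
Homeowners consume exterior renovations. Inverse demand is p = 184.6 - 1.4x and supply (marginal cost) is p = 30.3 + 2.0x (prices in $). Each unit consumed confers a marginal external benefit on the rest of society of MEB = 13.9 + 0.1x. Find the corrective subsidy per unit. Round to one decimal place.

subsidy = $19.0 per unit

Social marginal benefit = demand + MEB = 198.5 - 1.3x.
Set SMB = MC: 198.5 - 1.3x = 30.3 + 2.0x → x* = 50.9697.
The Pigouvian subsidy equals MEB at x*: 13.9 + 0.1×50.9697 = 18.9970.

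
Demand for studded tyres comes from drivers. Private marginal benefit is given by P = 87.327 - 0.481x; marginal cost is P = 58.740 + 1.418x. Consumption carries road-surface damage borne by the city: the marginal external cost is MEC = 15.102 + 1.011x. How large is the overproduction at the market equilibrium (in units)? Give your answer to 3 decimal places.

Market equilibrium (private): 58.740 + 1.418x = 87.327 - 0.481x → x_m = 15.0537.
Social marginal benefit = demand − MEC = 72.225 - 1.492x.
Set SMB = MC: 72.225 - 1.492x = 58.740 + 1.418x → x* = 4.6340.
Gap = |15.0537 − 4.6340| = 10.4197.

10.420 units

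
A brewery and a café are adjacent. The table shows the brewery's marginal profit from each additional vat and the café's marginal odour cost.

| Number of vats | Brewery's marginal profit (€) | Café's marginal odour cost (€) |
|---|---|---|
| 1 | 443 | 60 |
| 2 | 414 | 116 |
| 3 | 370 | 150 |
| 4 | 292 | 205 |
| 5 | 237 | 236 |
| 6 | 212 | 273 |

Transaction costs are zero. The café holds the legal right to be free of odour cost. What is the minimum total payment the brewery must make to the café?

Efficient level: marginal profit ≥ marginal odour cost through level 5, so k* = 5.
With the café holding the right, the brewery must at least compensate total damage at k*: 60 + 116 + 150 + 205 + 236 = 767.

€767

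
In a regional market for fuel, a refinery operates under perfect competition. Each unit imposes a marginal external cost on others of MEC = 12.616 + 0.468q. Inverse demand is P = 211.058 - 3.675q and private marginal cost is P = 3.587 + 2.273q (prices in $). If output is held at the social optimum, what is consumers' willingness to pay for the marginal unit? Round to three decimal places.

P = $99.448

Social marginal cost = private MC + MEC = 16.203 + 2.741q.
Set SMC = demand: 16.203 + 2.741q = 211.058 - 3.675q → q* = 30.3702.
Consumer price on the demand curve at q*: 211.058 − 3.675×30.3702 = 99.4475.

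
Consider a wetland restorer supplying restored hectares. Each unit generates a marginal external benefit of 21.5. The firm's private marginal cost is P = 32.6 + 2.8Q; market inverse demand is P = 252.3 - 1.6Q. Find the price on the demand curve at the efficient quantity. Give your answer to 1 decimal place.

P = 164.6

Social marginal cost = private MC − MEB = 11.1 + 2.8Q.
Set SMC = demand: 11.1 + 2.8Q = 252.3 - 1.6Q → Q* = 54.8182.
Consumer price on the demand curve at Q*: 252.3 − 1.6×54.8182 = 164.5909.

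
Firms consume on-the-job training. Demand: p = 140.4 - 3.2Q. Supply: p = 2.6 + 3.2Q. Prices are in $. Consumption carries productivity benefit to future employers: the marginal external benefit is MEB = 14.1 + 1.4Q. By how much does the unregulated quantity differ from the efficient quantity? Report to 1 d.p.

Market equilibrium (private): 2.6 + 3.2Q = 140.4 - 3.2Q → Q_m = 21.5313.
Social marginal benefit = demand + MEB = 154.5 - 1.8Q.
Set SMB = MC: 154.5 - 1.8Q = 2.6 + 3.2Q → Q* = 30.3800.
Gap = |21.5313 − 30.3800| = 8.8487.

8.8 units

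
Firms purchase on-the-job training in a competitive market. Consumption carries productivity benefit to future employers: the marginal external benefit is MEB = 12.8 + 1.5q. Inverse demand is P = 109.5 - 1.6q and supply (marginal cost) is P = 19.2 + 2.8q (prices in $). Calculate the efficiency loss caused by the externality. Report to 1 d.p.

Market equilibrium (private): 19.2 + 2.8q = 109.5 - 1.6q → q_m = 20.5227.
Social marginal benefit = demand + MEB = 122.3 - 0.1q.
Set SMB = MC: 122.3 - 0.1q = 19.2 + 2.8q → q* = 35.5517.
The loss is the area between SMB and MC from q* to q_m; with linear curves that's a triangle of height MEB(q_m).
DWL = ½ × 15.0290 × 43.5841 = 327.5127.

DWL = $327.5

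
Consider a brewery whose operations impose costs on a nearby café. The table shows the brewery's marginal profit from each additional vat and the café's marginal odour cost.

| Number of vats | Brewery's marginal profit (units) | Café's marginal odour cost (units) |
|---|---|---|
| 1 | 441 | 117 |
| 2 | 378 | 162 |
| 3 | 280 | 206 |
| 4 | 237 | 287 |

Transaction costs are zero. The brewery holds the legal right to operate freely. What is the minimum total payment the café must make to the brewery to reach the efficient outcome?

Left alone the brewery would choose level 4 (marginal profit stays positive).
Efficient level: k* = 3 (marginal profit ≥ marginal odour cost through 3).
The café must at least cover the brewery's forgone profit from cutting 4→3: 237 = 237.

237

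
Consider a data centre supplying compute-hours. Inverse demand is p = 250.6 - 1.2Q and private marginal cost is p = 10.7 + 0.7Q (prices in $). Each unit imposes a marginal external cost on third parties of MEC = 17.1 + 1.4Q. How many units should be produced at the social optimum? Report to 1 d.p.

Social marginal cost = private MC + MEC = 27.8 + 2.1Q.
Set SMC = demand: 27.8 + 2.1Q = 250.6 - 1.2Q → Q* = 67.5152.

Q* = 67.5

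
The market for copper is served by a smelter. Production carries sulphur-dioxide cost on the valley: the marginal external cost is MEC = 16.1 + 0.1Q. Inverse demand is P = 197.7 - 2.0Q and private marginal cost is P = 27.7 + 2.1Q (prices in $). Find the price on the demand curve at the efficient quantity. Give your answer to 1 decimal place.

P = $124.4

Social marginal cost = private MC + MEC = 43.8 + 2.2Q.
Set SMC = demand: 43.8 + 2.2Q = 197.7 - 2.0Q → Q* = 36.6429.
Consumer price on the demand curve at Q*: 197.7 − 2.0×36.6429 = 124.4142.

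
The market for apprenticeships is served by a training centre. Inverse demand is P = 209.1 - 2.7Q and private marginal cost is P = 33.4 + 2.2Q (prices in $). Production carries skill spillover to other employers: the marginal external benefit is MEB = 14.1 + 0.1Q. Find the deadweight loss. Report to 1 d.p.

DWL = $32.6

Market equilibrium (private): 33.4 + 2.2Q = 209.1 - 2.7Q → Q_m = 35.8571.
Social marginal cost = private MC − MEB = 19.3 + 2.1Q.
Set SMC = demand: 19.3 + 2.1Q = 209.1 - 2.7Q → Q* = 39.5417.
Between Q* and Q_m the wedge demand − SMC runs linearly from 0 to MEB(Q_m), so the loss is a triangle.
DWL = ½ × 3.6846 × 17.6857 = 32.5824.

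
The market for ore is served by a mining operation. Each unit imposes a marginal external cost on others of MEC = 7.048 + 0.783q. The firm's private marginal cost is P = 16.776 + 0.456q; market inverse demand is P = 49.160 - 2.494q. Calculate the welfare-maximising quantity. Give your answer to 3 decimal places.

q* = 6.787

Social marginal cost = private MC + MEC = 23.824 + 1.239q.
Set SMC = demand: 23.824 + 1.239q = 49.160 - 2.494q → q* = 6.7870.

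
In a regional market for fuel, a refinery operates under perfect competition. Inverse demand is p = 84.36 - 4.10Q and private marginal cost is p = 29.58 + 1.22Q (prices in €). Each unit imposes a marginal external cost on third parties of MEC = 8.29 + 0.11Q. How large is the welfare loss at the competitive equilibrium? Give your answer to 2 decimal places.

DWL = €8.18

Market equilibrium (private): 29.58 + 1.22Q = 84.36 - 4.10Q → Q_m = 10.2970.
Social marginal cost = private MC + MEC = 37.87 + 1.33Q.
Set SMC = demand: 37.87 + 1.33Q = 84.36 - 4.10Q → Q* = 8.5617.
Between Q* and Q_m the wedge SMC − demand runs linearly from 0 to MEC(Q_m), so the loss is a triangle.
DWL = ½ × 1.7353 × 9.4227 = 8.1756.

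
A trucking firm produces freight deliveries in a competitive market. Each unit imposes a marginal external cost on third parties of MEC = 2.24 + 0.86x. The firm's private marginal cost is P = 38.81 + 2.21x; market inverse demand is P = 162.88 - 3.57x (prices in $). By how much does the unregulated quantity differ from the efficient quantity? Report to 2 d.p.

Market equilibrium (private): 38.81 + 2.21x = 162.88 - 3.57x → x_m = 21.4654.
Social marginal cost = private MC + MEC = 41.05 + 3.07x.
Set SMC = demand: 41.05 + 3.07x = 162.88 - 3.57x → x* = 18.3479.
Gap = |21.4654 − 18.3479| = 3.1175.

3.12 units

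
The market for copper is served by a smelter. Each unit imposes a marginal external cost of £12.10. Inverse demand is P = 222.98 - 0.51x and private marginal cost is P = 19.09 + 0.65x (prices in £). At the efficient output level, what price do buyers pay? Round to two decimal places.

Social marginal cost = private MC + MEC = 31.19 + 0.65x.
Set SMC = demand: 31.19 + 0.65x = 222.98 - 0.51x → x* = 165.3362.
Consumer price on the demand curve at x*: 222.98 − 0.51×165.3362 = 138.6585.

P = £138.66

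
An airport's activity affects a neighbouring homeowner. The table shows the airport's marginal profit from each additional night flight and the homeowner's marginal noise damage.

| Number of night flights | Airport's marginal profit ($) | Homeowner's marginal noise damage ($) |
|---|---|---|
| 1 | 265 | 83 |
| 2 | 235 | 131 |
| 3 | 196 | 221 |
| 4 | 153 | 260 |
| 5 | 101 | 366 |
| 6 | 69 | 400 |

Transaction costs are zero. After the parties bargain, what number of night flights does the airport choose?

Bargaining reaches the level where marginal profit last exceeds marginal noise damage.
That holds through level 2 (235 ≥ 131) but not at 3 (196 < 221).

2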